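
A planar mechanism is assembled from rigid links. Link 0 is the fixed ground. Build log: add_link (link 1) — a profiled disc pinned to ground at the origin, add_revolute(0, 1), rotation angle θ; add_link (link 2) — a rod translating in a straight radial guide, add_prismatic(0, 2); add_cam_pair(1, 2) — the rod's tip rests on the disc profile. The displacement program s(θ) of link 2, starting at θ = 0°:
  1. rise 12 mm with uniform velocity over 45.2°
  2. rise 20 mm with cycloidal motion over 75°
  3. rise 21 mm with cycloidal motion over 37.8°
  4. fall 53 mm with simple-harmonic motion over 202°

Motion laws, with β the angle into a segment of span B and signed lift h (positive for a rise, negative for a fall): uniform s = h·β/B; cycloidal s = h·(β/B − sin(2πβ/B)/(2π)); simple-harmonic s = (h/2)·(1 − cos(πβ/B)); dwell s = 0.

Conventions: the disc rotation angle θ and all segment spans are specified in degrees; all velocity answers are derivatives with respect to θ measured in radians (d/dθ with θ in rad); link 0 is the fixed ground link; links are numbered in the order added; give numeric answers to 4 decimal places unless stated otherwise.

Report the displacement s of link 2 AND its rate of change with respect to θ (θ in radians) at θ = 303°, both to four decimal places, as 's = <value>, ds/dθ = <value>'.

seg 1 [0°–45.2°] uniform, h=12: full span → s += 12 → s = 12.0000
seg 2 [45.2°–120.2°] cycloidal, h=20: full span → s += 20 → s = 32.0000
seg 3 [120.2°–158°] cycloidal, h=21: full span → s += 21 → s = 53.0000
seg 4 [158°–360°] simple-harmonic, h=-53: θ=303° here. β=145, B=202. -53/2·(1 − cos(π·0.7178)) = -43.2516 → s = 9.7484
velocity in seg [158°–360°] (simple-harmonic), θ in radians: β = 145° = 2.5307 rad, B = 202° = 3.5256 rad; ds/dθ = (πh/(2B)) sin(πβ/B) = (π·(-53)/(2·3.5256)) sin(π·0.7178) = -18.297368 mm/rad

s = 9.7484, ds/dθ = -18.2974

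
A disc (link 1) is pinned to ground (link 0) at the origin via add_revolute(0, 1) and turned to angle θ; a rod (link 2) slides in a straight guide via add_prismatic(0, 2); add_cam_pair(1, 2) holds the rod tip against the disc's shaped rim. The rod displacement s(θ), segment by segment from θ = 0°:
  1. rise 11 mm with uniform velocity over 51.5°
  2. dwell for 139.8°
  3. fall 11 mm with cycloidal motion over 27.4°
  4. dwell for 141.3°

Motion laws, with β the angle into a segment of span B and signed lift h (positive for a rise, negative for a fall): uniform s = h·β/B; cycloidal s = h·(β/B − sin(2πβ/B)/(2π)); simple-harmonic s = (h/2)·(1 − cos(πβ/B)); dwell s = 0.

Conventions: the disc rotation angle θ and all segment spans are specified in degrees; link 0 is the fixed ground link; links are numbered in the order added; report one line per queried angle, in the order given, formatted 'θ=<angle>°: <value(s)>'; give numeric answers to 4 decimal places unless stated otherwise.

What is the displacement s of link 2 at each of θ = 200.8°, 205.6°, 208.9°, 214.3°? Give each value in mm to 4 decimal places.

segment 1 (0° to 51.5°, uniform, h = 11) is passed completely: s = 0.0000 + (11) = 11.0000
segment 2 (51.5° to 191.3°, dwell): s unchanged at 11.0000
θ = 200.8° falls in segment 3 (191.3° to 218.7°, cycloidal, h = -11): β = 200.8 − 191.3 = 9.5°, B = 27.4°; Δs = -11·(0.3467 − sin(2π·0.3467)/(2π)) = -2.3766; s = 11.0000 − 2.3766 = 8.6234
θ = 205.6° falls in segment 3 (191.3° to 218.7°, cycloidal, h = -11): β = 205.6 − 191.3 = 14.3°, B = 27.4°; Δs = -11·(0.5219 − sin(2π·0.5219)/(2π)) = -5.9810; s = 11.0000 − 5.9810 = 5.0190
θ = 208.9° falls in segment 3 (191.3° to 218.7°, cycloidal, h = -11): β = 208.9 − 191.3 = 17.6°, B = 27.4°; Δs = -11·(0.6423 − sin(2π·0.6423)/(2π)) = -8.4309; s = 11.0000 − 8.4309 = 2.5691
θ = 214.3° falls in segment 3 (191.3° to 218.7°, cycloidal, h = -11): β = 214.3 − 191.3 = 23°, B = 27.4°; Δs = -11·(0.8394 − sin(2π·0.8394)/(2π)) = -10.7152; s = 11.0000 − 10.7152 = 0.2848

θ=200.8°: 8.6234
θ=205.6°: 5.0190
θ=208.9°: 2.5691
θ=214.3°: 0.2848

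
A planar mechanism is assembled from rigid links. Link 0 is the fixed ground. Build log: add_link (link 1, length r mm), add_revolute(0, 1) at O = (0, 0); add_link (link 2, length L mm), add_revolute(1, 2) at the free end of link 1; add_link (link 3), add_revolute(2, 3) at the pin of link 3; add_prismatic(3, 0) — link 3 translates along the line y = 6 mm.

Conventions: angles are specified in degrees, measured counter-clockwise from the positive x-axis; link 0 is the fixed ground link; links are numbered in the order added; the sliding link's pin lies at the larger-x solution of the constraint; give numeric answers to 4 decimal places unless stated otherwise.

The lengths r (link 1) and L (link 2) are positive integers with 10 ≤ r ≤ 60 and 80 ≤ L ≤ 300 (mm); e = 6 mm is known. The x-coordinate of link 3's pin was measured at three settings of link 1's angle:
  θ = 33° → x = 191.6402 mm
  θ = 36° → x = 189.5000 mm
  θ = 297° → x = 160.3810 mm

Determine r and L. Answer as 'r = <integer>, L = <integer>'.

constraint per measurement: (x − r cos θ)² + (r sin θ − e)² = L²
subtracting the θ₁ and θ₂ equations cancels the r² and L² terms:
r = (x₁² − x₂²) / (2[(x₁cos θ₁ + e sin θ₁) − (x₂cos θ₂ + e sin θ₂)]) = 57.0001 → r = 57
L² = (x₁ − r cos θ₁)² + (r sin θ₁ − e)² = 21316.0117 → L = 146.0000 → L = 146
check at θ₃=297°: x = 160.3810 (printed 160.3810) ✓

r = 57, L = 146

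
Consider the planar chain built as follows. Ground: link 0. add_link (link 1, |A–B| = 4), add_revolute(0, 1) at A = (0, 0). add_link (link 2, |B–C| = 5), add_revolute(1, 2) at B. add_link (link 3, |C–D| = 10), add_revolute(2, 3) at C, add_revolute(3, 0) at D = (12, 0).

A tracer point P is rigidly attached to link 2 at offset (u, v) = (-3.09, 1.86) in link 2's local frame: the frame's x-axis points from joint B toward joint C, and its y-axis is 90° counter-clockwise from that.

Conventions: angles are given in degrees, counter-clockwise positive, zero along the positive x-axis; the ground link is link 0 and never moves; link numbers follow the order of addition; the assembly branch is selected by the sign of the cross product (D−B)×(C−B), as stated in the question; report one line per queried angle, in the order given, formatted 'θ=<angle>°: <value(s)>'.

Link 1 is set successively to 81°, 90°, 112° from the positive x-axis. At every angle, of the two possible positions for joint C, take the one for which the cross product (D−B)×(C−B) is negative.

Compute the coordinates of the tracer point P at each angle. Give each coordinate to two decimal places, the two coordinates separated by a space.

A=(0,0), D=(12.00,0)
θ=81°: B = A + 4.00·(cos81°, sin81°) = (0.6257, 3.9508)
θ=81°: |BD| = 12.0409
θ=81°: circle(B,5.00) ∩ circle(D,10.00): a=2.9060, h=4.0688
θ=81°:   candidates: C₊=(4.7059,6.8408) cross=48.992; C₋=(2.0359,-0.8463) cross=-48.992
θ=81°:   branch - wants cross < 0 → take C=(2.0359,-0.8463) (cross=-48.992)
θ=81°: ex = (C−B)/|BC| = (0.2820,-0.9594); ey = (0.9594,0.2820)
θ=81°: P = B + -3.09·ex + 1.86·ey = (1.5388,7.4399)
θ=90°: B = A + 4.00·(cos90°, sin90°) = (0.0000, 4.0000)
θ=90°: |BD| = 12.6491
θ=90°: circle(B,5.00) ∩ circle(D,10.00): a=3.3599, h=3.7028
θ=90°:   candidates: C₊=(4.3584,6.4503) cross=46.837; C₋=(2.0166,-0.5753) cross=-46.837
θ=90°:   branch - wants cross < 0 → take C=(2.0166,-0.5753) (cross=-46.837)
θ=90°: ex = (C−B)/|BC| = (0.4033,-0.9151); ey = (0.9151,0.4033)
θ=90°: P = B + -3.09·ex + 1.86·ey = (0.4558,7.5777)
θ=112°: B = A + 4.00·(cos112°, sin112°) = (-1.4984, 3.7087)
θ=112°: |BD| = 13.9987
θ=112°: circle(B,5.00) ∩ circle(D,10.00): a=4.3205, h=2.5166
θ=112°:   candidates: C₊=(3.3344,4.9908) cross=35.229; C₋=(2.0009,0.1374) cross=-35.229
θ=112°:   branch - wants cross < 0 → take C=(2.0009,0.1374) (cross=-35.229)
θ=112°: ex = (C−B)/|BC| = (0.6999,-0.7143); ey = (0.7143,0.6999)
θ=112°: P = B + -3.09·ex + 1.86·ey = (-2.3325,7.2176)

θ=81°: 1.54 7.44
θ=90°: 0.46 7.58
θ=112°: -2.33 7.22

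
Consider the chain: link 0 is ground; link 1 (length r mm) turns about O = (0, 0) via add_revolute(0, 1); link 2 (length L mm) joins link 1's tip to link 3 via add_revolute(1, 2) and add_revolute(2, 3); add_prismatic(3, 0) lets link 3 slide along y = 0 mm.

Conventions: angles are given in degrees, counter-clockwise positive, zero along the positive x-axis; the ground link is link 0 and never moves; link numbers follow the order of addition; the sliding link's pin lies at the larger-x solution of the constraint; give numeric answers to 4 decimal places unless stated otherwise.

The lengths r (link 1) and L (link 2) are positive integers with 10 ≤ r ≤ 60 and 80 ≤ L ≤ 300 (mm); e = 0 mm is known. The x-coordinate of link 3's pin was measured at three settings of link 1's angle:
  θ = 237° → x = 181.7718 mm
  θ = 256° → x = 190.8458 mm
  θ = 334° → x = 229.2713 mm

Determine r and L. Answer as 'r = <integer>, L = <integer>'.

constraint per measurement: (x − r cos θ)² + (r sin θ − e)² = L²
subtracting the θ₁ and θ₂ equations cancels the r² and L² terms:
r = (x₁² − x₂²) / (2[(x₁cos θ₁ + e sin θ₁) − (x₂cos θ₂ + e sin θ₂)]) = 32.0000 → r = 32
L² = (x₁ − r cos θ₁)² + (r sin θ₁ − e)² = 40400.9884 → L = 201.0000 → L = 201
check at θ₃=334°: x = 229.2713 (printed 229.2713) ✓

r = 32, L = 201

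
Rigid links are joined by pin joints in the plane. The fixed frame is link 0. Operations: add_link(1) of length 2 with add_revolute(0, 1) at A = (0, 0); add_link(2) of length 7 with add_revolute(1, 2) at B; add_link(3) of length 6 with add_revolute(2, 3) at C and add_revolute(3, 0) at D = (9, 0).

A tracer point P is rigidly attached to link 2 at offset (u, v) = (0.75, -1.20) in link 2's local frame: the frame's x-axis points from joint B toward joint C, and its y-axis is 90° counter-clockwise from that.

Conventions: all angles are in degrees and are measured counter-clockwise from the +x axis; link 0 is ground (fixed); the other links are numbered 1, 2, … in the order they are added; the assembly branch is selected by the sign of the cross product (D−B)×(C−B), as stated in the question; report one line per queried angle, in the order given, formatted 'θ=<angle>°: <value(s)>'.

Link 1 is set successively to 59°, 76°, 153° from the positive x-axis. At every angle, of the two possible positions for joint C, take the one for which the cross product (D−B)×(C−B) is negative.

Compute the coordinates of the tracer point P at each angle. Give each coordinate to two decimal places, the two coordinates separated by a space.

A=(0,0), D=(9.00,0)
θ=59°: B = A + 2.00·(cos59°, sin59°) = (1.0301, 1.7143)
θ=59°: |BD| = 8.1522
θ=59°: circle(B,7.00) ∩ circle(D,6.00): a=4.8734, h=5.0249
θ=59°:   candidates: C₊=(6.8512,5.6020) cross=40.964; C₋=(4.7378,-4.2230) cross=-40.964
θ=59°:   branch - wants cross < 0 → take C=(4.7378,-4.2230) (cross=-40.964)
θ=59°: ex = (C−B)/|BC| = (0.5297,-0.8482); ey = (0.8482,0.5297)
θ=59°: P = B + 0.75·ex + -1.20·ey = (0.4095,0.4426)
θ=76°: B = A + 2.00·(cos76°, sin76°) = (0.4838, 1.9406)
θ=76°: |BD| = 8.7345
θ=76°: circle(B,7.00) ∩ circle(D,6.00): a=5.1114, h=4.7826
θ=76°:   candidates: C₊=(6.5301,5.4680) cross=41.774; C₋=(4.4049,-3.8581) cross=-41.774
θ=76°:   branch - wants cross < 0 → take C=(4.4049,-3.8581) (cross=-41.774)
θ=76°: ex = (C−B)/|BC| = (0.5602,-0.8284); ey = (0.8284,0.5602)
θ=76°: P = B + 0.75·ex + -1.20·ey = (-0.0901,0.6471)
θ=153°: B = A + 2.00·(cos153°, sin153°) = (-1.7820, 0.9080)
θ=153°: |BD| = 10.8202
θ=153°: circle(B,7.00) ∩ circle(D,6.00): a=6.0108, h=3.5875
θ=153°:   candidates: C₊=(4.5087,3.9784) cross=38.817; C₋=(3.9066,-3.1713) cross=-38.817
θ=153°:   branch - wants cross < 0 → take C=(3.9066,-3.1713) (cross=-38.817)
θ=153°: ex = (C−B)/|BC| = (0.8127,-0.5827); ey = (0.5827,0.8127)
θ=153°: P = B + 0.75·ex + -1.20·ey = (-1.8718,-0.5043)

θ=59°: 0.41 0.44
θ=76°: -0.09 0.65
θ=153°: -1.87 -0.50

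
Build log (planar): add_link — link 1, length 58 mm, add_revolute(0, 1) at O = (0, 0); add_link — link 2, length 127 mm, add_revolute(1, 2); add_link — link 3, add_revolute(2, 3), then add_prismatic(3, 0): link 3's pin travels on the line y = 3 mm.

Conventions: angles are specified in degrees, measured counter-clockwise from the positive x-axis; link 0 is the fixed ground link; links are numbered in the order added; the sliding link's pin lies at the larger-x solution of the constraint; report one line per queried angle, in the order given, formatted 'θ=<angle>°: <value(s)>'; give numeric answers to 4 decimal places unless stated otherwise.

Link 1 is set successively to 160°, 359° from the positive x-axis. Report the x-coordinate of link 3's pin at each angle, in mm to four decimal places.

geometry: r = 58 mm, L = 127 mm, e = 3 mm
θ=160°: crank pin P = (r cos θ, r sin θ) = (-54.502172, 19.837168)
θ=160°: h = r sin θ − e = 19.837168 − 3 = 16.837168
θ=160°: x = r cos θ + √(L² − h²) = -54.502172 + 125.878949 = 71.376777
θ=359°: crank pin P = (r cos θ, r sin θ) = (57.991166, -1.012240)
θ=359°: h = r sin θ − e = -1.012240 − 3 = -4.012240
θ=359°: x = r cos θ + √(L² − h²) = 57.991166 + 126.936606 = 184.927772

θ=160°: 71.3768
θ=359°: 184.9278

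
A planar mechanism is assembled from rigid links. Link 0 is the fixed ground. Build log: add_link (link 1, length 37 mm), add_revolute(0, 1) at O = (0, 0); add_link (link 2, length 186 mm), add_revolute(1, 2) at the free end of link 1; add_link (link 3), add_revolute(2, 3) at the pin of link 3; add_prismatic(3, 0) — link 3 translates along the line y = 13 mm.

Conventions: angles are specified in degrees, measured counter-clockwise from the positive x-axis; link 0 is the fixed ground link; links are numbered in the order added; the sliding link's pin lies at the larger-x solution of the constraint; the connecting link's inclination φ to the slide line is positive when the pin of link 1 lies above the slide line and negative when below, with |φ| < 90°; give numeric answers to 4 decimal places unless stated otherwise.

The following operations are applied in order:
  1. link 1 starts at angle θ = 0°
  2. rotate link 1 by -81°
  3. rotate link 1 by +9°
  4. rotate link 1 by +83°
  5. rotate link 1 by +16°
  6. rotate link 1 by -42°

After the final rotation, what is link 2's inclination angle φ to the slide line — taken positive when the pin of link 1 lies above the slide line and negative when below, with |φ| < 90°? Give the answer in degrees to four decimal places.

geometry: r = 37 mm, L = 186 mm, e = 13 mm; θ starts at 0°
rotate link 1 by -81°: θ ← 0° -81° = -81°
rotate link 1 by +9°: θ ← -81° +9° = -72°
rotate link 1 by +83°: θ ← -72° +83° = 11°
rotate link 1 by +16°: θ ← 11° +16° = 27°
rotate link 1 by -42°: θ ← 27° -42° = -15°
h = r sin θ − e = -9.576305 − 13 = -22.576305
sin φ = h / L = -22.576305 / 186 = -0.12137798
φ = arcsin(-0.12137798) = -6.971637°

-6.9716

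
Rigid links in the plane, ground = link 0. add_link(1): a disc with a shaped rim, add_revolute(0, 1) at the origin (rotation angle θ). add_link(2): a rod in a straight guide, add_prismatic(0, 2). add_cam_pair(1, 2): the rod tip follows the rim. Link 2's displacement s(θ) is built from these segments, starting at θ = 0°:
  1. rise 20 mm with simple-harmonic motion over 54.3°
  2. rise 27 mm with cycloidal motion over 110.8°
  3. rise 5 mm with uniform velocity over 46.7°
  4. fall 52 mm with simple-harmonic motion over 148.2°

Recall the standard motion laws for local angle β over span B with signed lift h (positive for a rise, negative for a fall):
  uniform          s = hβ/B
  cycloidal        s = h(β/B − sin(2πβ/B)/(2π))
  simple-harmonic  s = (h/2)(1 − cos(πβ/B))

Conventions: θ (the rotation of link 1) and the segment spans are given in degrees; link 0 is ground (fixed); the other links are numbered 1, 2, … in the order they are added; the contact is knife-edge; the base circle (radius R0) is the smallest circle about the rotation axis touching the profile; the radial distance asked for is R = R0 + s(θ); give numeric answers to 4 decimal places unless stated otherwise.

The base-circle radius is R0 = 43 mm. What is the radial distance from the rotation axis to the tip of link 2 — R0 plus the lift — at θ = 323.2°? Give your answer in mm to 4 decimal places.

segment 1 (0° to 54.3°, simple-harmonic, h = 20) is passed completely: s = 0.0000 + (20) = 20.0000
segment 2 (54.3° to 165.1°, cycloidal, h = 27) is passed completely: s = 20.0000 + (27) = 47.0000
segment 3 (165.1° to 211.8°, uniform, h = 5) is passed completely: s = 47.0000 + (5) = 52.0000
θ = 323.2° falls in segment 4 (211.8° to 360°, simple-harmonic, h = -52): β = 323.2 − 211.8 = 111.4°, B = 148.2°; Δs = -52/2·(1 − cos(π·0.7517)) = -44.4819; s = 52.0000 − 44.4819 = 7.5181
R = R0 + s = 43 + 7.5181 = 50.5181

50.5181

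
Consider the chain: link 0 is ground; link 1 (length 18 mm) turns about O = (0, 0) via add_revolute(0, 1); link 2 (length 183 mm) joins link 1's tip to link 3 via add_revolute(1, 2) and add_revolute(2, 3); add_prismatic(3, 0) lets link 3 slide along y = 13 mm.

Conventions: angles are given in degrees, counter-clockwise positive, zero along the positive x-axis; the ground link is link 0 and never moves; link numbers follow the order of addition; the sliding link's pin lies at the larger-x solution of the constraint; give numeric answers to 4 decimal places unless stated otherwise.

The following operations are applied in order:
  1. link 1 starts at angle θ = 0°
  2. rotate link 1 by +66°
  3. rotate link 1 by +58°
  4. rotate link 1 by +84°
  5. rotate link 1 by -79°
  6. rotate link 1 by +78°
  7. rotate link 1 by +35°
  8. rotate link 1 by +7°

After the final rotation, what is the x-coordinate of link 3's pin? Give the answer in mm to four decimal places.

geometry: r = 18 mm, L = 183 mm, e = 13 mm; θ starts at 0°
rotate link 1 by +66°: θ ← 0° +66° = 66°
rotate link 1 by +58°: θ ← 66° +58° = 124°
rotate link 1 by +84°: θ ← 124° +84° = 208°
rotate link 1 by -79°: θ ← 208° -79° = 129°
rotate link 1 by +78°: θ ← 129° +78° = 207°
rotate link 1 by +35°: θ ← 207° +35° = 242°
rotate link 1 by +7°: θ ← 242° +7° = 249°
crank pin P = (r cos θ, r sin θ) = (-6.450623, -16.804448)
h = r sin θ − e = -16.804448 − 13 = -29.804448
x = r cos θ + √(L² − h²) = -6.450623 + 180.556625 = 174.106002

174.1060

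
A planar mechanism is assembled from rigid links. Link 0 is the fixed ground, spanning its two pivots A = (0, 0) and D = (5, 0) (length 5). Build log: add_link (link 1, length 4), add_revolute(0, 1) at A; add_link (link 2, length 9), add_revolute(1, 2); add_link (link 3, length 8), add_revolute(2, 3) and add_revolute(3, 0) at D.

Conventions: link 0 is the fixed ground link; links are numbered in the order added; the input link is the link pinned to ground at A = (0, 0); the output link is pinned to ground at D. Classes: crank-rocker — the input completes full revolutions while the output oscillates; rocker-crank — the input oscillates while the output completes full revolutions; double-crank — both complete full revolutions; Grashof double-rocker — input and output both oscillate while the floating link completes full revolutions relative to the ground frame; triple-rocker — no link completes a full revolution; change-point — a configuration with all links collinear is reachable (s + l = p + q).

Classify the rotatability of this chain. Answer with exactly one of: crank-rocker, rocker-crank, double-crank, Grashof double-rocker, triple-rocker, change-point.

lengths: ground=5, input=4, coupler=9, output=8
sorted: s=4 (shortest), l=9 (longest), p+q=13
s + l = 13 vs p + q = 13
s + l = p + q → change-point (collinear configuration reachable)

change-point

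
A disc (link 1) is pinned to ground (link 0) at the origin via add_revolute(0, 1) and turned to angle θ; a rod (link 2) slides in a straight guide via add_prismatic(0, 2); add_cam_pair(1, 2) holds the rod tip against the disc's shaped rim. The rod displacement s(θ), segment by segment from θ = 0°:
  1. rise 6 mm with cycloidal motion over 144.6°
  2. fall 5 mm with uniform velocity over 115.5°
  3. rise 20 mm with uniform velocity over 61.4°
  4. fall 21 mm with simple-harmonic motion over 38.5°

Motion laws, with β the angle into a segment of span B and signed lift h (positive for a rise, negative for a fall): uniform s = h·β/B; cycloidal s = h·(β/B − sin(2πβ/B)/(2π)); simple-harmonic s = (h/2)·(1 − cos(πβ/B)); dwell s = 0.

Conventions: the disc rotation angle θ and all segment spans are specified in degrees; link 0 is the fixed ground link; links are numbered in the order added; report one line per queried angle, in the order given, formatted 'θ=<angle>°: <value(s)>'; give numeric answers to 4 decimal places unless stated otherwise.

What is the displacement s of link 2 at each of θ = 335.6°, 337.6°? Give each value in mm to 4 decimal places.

segment 1 (0° to 144.6°, cycloidal, h = 6) is passed completely: s = 0.0000 + (6) = 6.0000
segment 2 (144.6° to 260.1°, uniform, h = -5) is passed completely: s = 6.0000 + (-5) = 1.0000
segment 3 (260.1° to 321.5°, uniform, h = 20) is passed completely: s = 1.0000 + (20) = 21.0000
θ = 335.6° falls in segment 4 (321.5° to 360°, simple-harmonic, h = -21): β = 335.6 − 321.5 = 14.1°, B = 38.5°; Δs = -21/2·(1 − cos(π·0.3662)) = -6.2162; s = 21.0000 − 6.2162 = 14.7838
θ = 337.6° falls in segment 4 (321.5° to 360°, simple-harmonic, h = -21): β = 337.6 − 321.5 = 16.1°, B = 38.5°; Δs = -21/2·(1 − cos(π·0.4182)) = -7.8307; s = 21.0000 − 7.8307 = 13.1693

θ=335.6°: 14.7838
θ=337.6°: 13.1693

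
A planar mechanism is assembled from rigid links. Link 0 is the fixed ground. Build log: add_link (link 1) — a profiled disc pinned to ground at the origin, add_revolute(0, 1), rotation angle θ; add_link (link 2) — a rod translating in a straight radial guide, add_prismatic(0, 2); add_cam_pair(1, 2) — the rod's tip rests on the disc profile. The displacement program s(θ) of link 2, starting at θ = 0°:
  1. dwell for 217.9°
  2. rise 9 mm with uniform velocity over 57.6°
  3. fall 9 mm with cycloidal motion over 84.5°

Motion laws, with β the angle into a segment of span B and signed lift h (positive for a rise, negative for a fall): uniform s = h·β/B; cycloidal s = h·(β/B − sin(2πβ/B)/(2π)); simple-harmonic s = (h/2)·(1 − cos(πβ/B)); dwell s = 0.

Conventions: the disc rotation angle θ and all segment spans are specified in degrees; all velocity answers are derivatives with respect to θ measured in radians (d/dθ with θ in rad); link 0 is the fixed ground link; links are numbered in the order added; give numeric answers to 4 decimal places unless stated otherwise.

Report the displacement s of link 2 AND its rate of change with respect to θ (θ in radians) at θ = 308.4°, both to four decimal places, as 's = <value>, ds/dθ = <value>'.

seg 1 [0°–217.9°] dwell: s stays 0.0000
seg 2 [217.9°–275.5°] uniform, h=9: full span → s += 9 → s = 9.0000
seg 3 [275.5°–360°] cycloidal, h=-9: θ=308.4° here. β=32.9, B=84.5. -9·(0.3893 − sin(2π·0.3893)/(2π)) = -2.5866 → s = 6.4134
velocity in seg [275.5°–360°] (cycloidal), θ in radians: β = 32.9° = 0.5742 rad, B = 84.5° = 1.4748 rad; ds/dθ = (h/B)(1 − cos(2πβ/B)) = ((-9)/1.4748)(1 − cos(2π·0.3893)) = -10.788626 mm/rad

s = 6.4134, ds/dθ = -10.7886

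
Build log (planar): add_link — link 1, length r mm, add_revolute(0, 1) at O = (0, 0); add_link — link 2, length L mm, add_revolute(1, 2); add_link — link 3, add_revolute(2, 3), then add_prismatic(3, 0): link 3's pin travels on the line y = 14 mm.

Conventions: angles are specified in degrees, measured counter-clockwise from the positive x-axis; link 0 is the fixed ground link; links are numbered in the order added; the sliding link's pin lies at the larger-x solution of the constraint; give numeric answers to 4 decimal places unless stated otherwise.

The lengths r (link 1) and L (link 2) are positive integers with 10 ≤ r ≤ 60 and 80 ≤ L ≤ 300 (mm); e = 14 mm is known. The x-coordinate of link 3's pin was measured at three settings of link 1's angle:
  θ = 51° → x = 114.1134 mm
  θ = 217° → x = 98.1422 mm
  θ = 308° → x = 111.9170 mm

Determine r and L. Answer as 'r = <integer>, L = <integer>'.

constraint per measurement: (x − r cos θ)² + (r sin θ − e)² = L²
subtracting the θ₁ and θ₂ equations cancels the r² and L² terms:
r = (x₁² − x₂²) / (2[(x₁cos θ₁ + e sin θ₁) − (x₂cos θ₂ + e sin θ₂)]) = 10.0000 → r = 10
L² = (x₁ − r cos θ₁)² + (r sin θ₁ − e)² = 11663.9894 → L = 108.0000 → L = 108
check at θ₃=308°: x = 111.9170 (printed 111.9170) ✓

r = 10, L = 108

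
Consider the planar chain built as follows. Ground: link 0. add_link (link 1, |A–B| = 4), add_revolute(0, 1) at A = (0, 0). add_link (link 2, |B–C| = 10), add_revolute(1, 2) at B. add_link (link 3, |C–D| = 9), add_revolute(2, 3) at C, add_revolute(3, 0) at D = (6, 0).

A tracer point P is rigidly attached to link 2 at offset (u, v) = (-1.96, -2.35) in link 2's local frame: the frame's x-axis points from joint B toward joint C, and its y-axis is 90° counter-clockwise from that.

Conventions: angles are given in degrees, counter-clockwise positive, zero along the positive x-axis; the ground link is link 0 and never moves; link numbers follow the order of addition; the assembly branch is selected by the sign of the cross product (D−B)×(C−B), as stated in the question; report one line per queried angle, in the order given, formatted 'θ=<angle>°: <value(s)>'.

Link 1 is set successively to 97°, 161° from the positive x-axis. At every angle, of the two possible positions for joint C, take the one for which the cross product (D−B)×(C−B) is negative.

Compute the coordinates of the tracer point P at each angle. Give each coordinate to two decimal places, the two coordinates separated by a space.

A=(0,0), D=(6.00,0)
θ=97°: B = A + 4.00·(cos97°, sin97°) = (-0.4875, 3.9702)
θ=97°: |BD| = 7.6059
θ=97°: circle(B,10.00) ∩ circle(D,9.00): a=5.0520, h=8.6300
θ=97°:   candidates: C₊=(8.3264,8.6941) cross=65.639; C₋=(-0.6831,-6.0279) cross=-65.639
θ=97°:   branch - wants cross < 0 → take C=(-0.6831,-6.0279) (cross=-65.639)
θ=97°: ex = (C−B)/|BC| = (-0.0196,-0.9998); ey = (0.9998,-0.0196)
θ=97°: P = B + -1.96·ex + -2.35·ey = (-2.7987,5.9758)
θ=161°: B = A + 4.00·(cos161°, sin161°) = (-3.7821, 1.3023)
θ=161°: |BD| = 9.8684
θ=161°: circle(B,10.00) ∩ circle(D,9.00): a=5.8969, h=8.0763
θ=161°:   candidates: C₊=(3.1290,8.5298) cross=79.700; C₋=(0.9974,-7.4816) cross=-79.700
θ=161°:   branch - wants cross < 0 → take C=(0.9974,-7.4816) (cross=-79.700)
θ=161°: ex = (C−B)/|BC| = (0.4780,-0.8784); ey = (0.8784,0.4780)
θ=161°: P = B + -1.96·ex + -2.35·ey = (-6.7831,1.9007)

θ=97°: -2.80 5.98
θ=161°: -6.78 1.90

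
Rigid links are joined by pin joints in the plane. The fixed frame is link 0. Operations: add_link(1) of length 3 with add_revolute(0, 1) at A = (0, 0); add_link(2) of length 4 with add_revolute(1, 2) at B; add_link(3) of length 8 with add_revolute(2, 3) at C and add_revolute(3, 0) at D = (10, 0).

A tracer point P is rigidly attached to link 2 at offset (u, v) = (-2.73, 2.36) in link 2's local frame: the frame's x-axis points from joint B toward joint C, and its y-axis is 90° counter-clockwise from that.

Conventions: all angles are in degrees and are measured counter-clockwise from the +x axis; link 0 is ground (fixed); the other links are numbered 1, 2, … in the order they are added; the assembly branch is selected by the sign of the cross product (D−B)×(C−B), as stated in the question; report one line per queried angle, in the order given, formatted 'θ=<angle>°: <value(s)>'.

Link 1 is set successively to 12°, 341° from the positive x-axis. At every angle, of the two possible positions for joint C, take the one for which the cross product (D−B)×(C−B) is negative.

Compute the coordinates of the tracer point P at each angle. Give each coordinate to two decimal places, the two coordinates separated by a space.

A=(0,0), D=(10.00,0)
θ=12°: B = A + 3.00·(cos12°, sin12°) = (2.9344, 0.6237)
θ=12°: |BD| = 7.0930
θ=12°: circle(B,4.00) ∩ circle(D,8.00): a=0.1629, h=3.9967
θ=12°:   candidates: C₊=(3.4482,4.5906) cross=28.349; C₋=(2.7453,-3.3718) cross=-28.349
θ=12°:   branch - wants cross < 0 → take C=(2.7453,-3.3718) (cross=-28.349)
θ=12°: ex = (C−B)/|BC| = (-0.0473,-0.9989); ey = (0.9989,-0.0473)
θ=12°: P = B + -2.73·ex + 2.36·ey = (5.4209,3.2391)
θ=341°: B = A + 3.00·(cos341°, sin341°) = (2.8366, -0.9767)
θ=341°: |BD| = 7.2297
θ=341°: circle(B,4.00) ∩ circle(D,8.00): a=0.2952, h=3.9891
θ=341°:   candidates: C₊=(2.5902,3.0157) cross=28.840; C₋=(3.6680,-4.8893) cross=-28.840
θ=341°:   branch - wants cross < 0 → take C=(3.6680,-4.8893) (cross=-28.840)
θ=341°: ex = (C−B)/|BC| = (0.2079,-0.9782); ey = (0.9782,0.2079)
θ=341°: P = B + -2.73·ex + 2.36·ey = (4.5776,2.1842)

θ=12°: 5.42 3.24
θ=341°: 4.58 2.18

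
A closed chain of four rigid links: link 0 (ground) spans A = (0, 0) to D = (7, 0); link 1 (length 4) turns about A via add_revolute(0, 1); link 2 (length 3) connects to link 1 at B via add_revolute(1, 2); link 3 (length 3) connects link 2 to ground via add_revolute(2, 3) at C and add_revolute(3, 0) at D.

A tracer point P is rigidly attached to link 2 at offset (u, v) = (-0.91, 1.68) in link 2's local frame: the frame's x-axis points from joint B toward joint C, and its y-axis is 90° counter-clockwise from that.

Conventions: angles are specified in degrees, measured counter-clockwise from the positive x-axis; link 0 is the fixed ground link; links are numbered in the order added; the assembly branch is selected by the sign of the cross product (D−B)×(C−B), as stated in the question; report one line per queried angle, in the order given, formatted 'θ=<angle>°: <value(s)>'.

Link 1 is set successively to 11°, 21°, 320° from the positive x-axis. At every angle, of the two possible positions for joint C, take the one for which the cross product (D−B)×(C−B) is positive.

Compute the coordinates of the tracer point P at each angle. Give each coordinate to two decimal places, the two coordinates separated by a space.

A=(0,0), D=(7.00,0)
θ=11°: B = A + 4.00·(cos11°, sin11°) = (3.9265, 0.7632)
θ=11°: |BD| = 3.1668
θ=11°: circle(B,3.00) ∩ circle(D,3.00): a=1.5834, h=2.5481
θ=11°:   candidates: C₊=(6.0774,2.8546) cross=8.069; C₋=(4.8491,-2.0914) cross=-8.069
θ=11°:   branch + wants cross > 0 → take C=(6.0774,2.8546) (cross=8.069)
θ=11°: ex = (C−B)/|BC| = (0.7170,0.6971); ey = (-0.6971,0.7170)
θ=11°: P = B + -0.91·ex + 1.68·ey = (2.1029,1.3333)
θ=21°: B = A + 4.00·(cos21°, sin21°) = (3.7343, 1.4335)
θ=21°: |BD| = 3.5664
θ=21°: circle(B,3.00) ∩ circle(D,3.00): a=1.7832, h=2.4125
θ=21°:   candidates: C₊=(6.3368,2.9258) cross=8.604; C₋=(4.3975,-1.4923) cross=-8.604
θ=21°:   branch + wants cross > 0 → take C=(6.3368,2.9258) (cross=8.604)
θ=21°: ex = (C−B)/|BC| = (0.8675,0.4974); ey = (-0.4974,0.8675)
θ=21°: P = B + -0.91·ex + 1.68·ey = (2.1092,2.4382)
θ=320°: B = A + 4.00·(cos320°, sin320°) = (3.0642, -2.5712)
θ=320°: |BD| = 4.7012
θ=320°: circle(B,3.00) ∩ circle(D,3.00): a=2.3506, h=1.8640
θ=320°:   candidates: C₊=(4.0126,0.2750) cross=8.763; C₋=(6.0515,-2.8461) cross=-8.763
θ=320°:   branch + wants cross > 0 → take C=(4.0126,0.2750) (cross=8.763)
θ=320°: ex = (C−B)/|BC| = (0.3162,0.9487); ey = (-0.9487,0.3162)
θ=320°: P = B + -0.91·ex + 1.68·ey = (1.1826,-2.9033)

θ=11°: 2.10 1.33
θ=21°: 2.11 2.44
θ=320°: 1.18 -2.90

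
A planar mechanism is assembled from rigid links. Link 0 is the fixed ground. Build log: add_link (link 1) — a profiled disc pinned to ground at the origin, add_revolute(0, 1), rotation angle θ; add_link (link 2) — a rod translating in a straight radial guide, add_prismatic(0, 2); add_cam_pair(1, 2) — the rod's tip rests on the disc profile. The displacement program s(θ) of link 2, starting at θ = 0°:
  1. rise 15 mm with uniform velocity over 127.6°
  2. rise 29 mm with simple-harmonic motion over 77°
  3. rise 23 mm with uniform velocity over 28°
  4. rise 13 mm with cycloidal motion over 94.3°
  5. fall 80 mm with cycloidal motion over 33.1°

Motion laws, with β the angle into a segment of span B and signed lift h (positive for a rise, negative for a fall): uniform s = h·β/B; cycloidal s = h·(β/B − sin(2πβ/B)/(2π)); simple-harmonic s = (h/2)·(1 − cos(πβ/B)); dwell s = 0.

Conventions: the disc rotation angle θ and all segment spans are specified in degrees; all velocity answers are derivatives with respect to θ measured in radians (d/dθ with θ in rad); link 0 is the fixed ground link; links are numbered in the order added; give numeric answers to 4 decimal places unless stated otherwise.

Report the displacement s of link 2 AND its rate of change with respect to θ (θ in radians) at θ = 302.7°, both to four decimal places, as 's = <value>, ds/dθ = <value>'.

seg 1 [0°–127.6°] uniform, h=15: full span → s += 15 → s = 15.0000
seg 2 [127.6°–204.6°] simple-harmonic, h=29: full span → s += 29 → s = 44.0000
seg 3 [204.6°–232.6°] uniform, h=23: full span → s += 23 → s = 67.0000
seg 4 [232.6°–326.9°] cycloidal, h=13: θ=302.7° here. β=70.1, B=94.3. 13·(0.7434 − sin(2π·0.7434)/(2π)) = 11.7311 → s = 78.7311
velocity in seg [232.6°–326.9°] (cycloidal), θ in radians: β = 70.1° = 1.2235 rad, B = 94.3° = 1.6458 rad; ds/dθ = (h/B)(1 − cos(2πβ/B)) = (13/1.6458)(1 − cos(2π·0.7434)) = 8.227510 mm/rad

s = 78.7311, ds/dθ = 8.2275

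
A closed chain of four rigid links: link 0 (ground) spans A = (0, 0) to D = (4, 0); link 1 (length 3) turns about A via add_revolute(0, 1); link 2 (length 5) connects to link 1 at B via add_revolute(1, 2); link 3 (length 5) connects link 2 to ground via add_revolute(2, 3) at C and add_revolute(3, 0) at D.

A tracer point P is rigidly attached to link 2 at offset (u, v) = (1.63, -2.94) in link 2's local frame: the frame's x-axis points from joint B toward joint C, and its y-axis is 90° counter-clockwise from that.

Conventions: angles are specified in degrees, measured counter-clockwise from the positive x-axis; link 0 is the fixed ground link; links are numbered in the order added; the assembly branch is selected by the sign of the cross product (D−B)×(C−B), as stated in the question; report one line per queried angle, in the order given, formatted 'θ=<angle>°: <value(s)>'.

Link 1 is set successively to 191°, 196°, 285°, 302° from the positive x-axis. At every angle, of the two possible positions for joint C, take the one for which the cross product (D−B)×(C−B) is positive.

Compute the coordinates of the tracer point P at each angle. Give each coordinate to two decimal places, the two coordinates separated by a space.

A=(0,0), D=(4.00,0)
θ=191°: B = A + 3.00·(cos191°, sin191°) = (-2.9449, -0.5724)
θ=191°: |BD| = 6.9684
θ=191°: circle(B,5.00) ∩ circle(D,5.00): a=3.4842, h=3.5861
θ=191°:   candidates: C₊=(0.2330,3.2878) cross=24.990; C₋=(0.8221,-3.8602) cross=-24.990
θ=191°:   branch + wants cross > 0 → take C=(0.2330,3.2878) (cross=24.990)
θ=191°: ex = (C−B)/|BC| = (0.6356,0.7720); ey = (-0.7720,0.6356)
θ=191°: P = B + 1.63·ex + -2.94·ey = (0.3609,-1.1826)
θ=196°: B = A + 3.00·(cos196°, sin196°) = (-2.8838, -0.8269)
θ=196°: |BD| = 6.9333
θ=196°: circle(B,5.00) ∩ circle(D,5.00): a=3.4666, h=3.6031
θ=196°:   candidates: C₊=(0.1284,3.1639) cross=24.981; C₋=(0.9878,-3.9909) cross=-24.981
θ=196°:   branch + wants cross > 0 → take C=(0.1284,3.1639) (cross=24.981)
θ=196°: ex = (C−B)/|BC| = (0.6024,0.7982); ey = (-0.7982,0.6024)
θ=196°: P = B + 1.63·ex + -2.94·ey = (0.4448,-1.2970)
θ=285°: B = A + 3.00·(cos285°, sin285°) = (0.7765, -2.8978)
θ=285°: |BD| = 4.3346
θ=285°: circle(B,5.00) ∩ circle(D,5.00): a=2.1673, h=4.5059
θ=285°:   candidates: C₊=(-0.6241,1.9021) cross=19.531; C₋=(5.4005,-4.7998) cross=-19.531
θ=285°:   branch + wants cross > 0 → take C=(-0.6241,1.9021) (cross=19.531)
θ=285°: ex = (C−B)/|BC| = (-0.2801,0.9600); ey = (-0.9600,-0.2801)
θ=285°: P = B + 1.63·ex + -2.94·ey = (3.1422,-0.5095)
θ=302°: B = A + 3.00·(cos302°, sin302°) = (1.5898, -2.5441)
θ=302°: |BD| = 3.5046
θ=302°: circle(B,5.00) ∩ circle(D,5.00): a=1.7523, h=4.6829
θ=302°:   candidates: C₊=(-0.6047,1.9486) cross=16.411; C₋=(6.1944,-4.4927) cross=-16.411
θ=302°:   branch + wants cross > 0 → take C=(-0.6047,1.9486) (cross=16.411)
θ=302°: ex = (C−B)/|BC| = (-0.4389,0.8985); ey = (-0.8985,-0.4389)
θ=302°: P = B + 1.63·ex + -2.94·ey = (3.5161,0.2108)

θ=191°: 0.36 -1.18
θ=196°: 0.44 -1.30
θ=285°: 3.14 -0.51
θ=302°: 3.52 0.21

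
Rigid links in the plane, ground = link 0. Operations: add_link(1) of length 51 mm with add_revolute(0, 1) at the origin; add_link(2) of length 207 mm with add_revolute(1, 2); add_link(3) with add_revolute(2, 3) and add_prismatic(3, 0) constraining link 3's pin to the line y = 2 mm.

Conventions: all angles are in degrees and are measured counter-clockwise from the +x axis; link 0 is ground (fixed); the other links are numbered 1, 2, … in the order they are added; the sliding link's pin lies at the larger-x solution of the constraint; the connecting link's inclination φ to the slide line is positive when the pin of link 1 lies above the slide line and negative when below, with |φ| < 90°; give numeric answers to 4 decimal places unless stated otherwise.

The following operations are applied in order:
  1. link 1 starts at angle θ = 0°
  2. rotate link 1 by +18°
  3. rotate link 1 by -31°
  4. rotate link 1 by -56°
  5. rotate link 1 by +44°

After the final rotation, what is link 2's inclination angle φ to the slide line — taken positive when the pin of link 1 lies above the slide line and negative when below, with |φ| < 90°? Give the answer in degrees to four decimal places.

geometry: r = 51 mm, L = 207 mm, e = 2 mm; θ starts at 0°
rotate link 1 by +18°: θ ← 0° +18° = 18°
rotate link 1 by -31°: θ ← 18° -31° = -13°
rotate link 1 by -56°: θ ← -13° -56° = -69°
rotate link 1 by +44°: θ ← -69° +44° = -25°
h = r sin θ − e = -21.553531 − 2 = -23.553531
sin φ = h / L = -23.553531 / 207 = -0.11378518
φ = arcsin(-0.11378518) = -6.533561°

-6.5336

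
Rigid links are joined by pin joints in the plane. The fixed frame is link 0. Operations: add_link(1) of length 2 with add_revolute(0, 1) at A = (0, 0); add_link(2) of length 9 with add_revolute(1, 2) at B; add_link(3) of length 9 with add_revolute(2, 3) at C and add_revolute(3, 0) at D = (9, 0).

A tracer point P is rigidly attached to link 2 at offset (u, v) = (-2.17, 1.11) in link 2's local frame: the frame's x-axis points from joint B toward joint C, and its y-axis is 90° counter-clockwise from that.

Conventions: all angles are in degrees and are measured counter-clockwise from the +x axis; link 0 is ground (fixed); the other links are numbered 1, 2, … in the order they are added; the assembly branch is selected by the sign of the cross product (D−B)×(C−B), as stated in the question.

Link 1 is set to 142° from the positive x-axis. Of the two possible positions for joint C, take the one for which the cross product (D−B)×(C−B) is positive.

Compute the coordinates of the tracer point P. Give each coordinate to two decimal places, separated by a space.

A=(0,0), D=(9.00,0)
B = A + 2.00·(cos142°, sin142°) = (-1.5760, 1.2313)
|BD| = 10.6475
circle(B,9.00) ∩ circle(D,9.00): a=5.3237, h=7.2566
  candidates: C₊=(4.5512,7.8236) cross=77.264; C₋=(2.8728,-6.5922) cross=-77.264
  branch + wants cross > 0 → take C=(4.5512,7.8236) (cross=77.264)
ex = (C−B)/|BC| = (0.6808,0.7325); ey = (-0.7325,0.6808)
P = B + -2.17·ex + 1.11·ey = (-3.8664,0.3976)

-3.87 0.40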